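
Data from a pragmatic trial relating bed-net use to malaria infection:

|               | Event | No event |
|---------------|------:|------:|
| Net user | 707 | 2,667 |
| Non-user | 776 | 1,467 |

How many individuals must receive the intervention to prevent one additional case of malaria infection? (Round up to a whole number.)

8

Risk in treated group = 707/3374 = 0.20954; risk in control = 776/2243 = 0.34597.
Absolute risk reduction = 0.34597 − 0.20954 = 0.13642
NNT = 1 / ARR = 1 / 0.13642 = 7.330 → round up → 8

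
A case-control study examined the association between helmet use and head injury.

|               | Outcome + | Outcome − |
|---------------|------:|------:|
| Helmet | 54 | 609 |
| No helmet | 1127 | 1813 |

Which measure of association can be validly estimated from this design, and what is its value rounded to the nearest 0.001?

Cells: a = 54, b = 609, c = 1127, d = 1813.
This is a case-control study: participants were sampled on outcome status, so risks in the source population cannot be estimated directly — relative risk is not valid here. The odds ratio is the appropriate measure.
OR = (a·d)/(b·c) = (54 × 1813) / (609 × 1127) = 97902 / 686343 = 0.14264

0.143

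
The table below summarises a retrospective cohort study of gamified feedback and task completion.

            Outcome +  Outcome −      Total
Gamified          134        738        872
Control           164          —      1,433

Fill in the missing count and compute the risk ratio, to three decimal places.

The missing cell is in the unexposed row: 1433 − 164 = 1269.
So a = 134, b = 738, c = 164, d = 1269.
RR = [a/(a+b)] / [c/(c+d)] = (134/872) / (164/1433) = 0.15367/0.11445 = 1.34274

1.343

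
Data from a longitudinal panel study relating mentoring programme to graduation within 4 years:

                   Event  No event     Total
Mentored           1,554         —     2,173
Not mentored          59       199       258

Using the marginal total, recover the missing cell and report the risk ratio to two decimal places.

3.13

The missing cell is in the exposed row: 2173 − 1554 = 619.
So a = 1554, b = 619, c = 59, d = 199.
RR = [a/(a+b)] / [c/(c+d)] = (1554/2173) / (59/258) = 0.71514/0.22868 = 3.12722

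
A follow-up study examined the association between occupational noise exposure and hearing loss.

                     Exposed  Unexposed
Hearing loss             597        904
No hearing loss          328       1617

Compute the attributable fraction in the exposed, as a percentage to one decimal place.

Reading the table with exposure as columns: a = 597 (Exposed, case), b = 328 (Exposed, non-case), c = 904 (Unexposed, case), d = 1617.
Risk in exposed = 597/925 = 0.64541; risk in unexposed = 904/2521 = 0.35859.
RR = 0.64541/0.35859 = 1.79985
AR% = (RR − 1)/RR × 100 = (1.79985 − 1)/1.79985 × 100 = 44.4399%

44.4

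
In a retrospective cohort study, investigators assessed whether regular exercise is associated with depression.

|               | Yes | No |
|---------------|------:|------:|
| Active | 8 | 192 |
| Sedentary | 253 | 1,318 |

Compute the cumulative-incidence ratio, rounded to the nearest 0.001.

Cells: a = 8, b = 192, c = 253, d = 1318.
Risk in exposed = 8/200 = 0.04000; risk in unexposed = 253/1571 = 0.16104.
RR = 0.04000 / 0.16104 = 0.24838
The risk is 75% lower among the exposed than among the unexposed.

0.248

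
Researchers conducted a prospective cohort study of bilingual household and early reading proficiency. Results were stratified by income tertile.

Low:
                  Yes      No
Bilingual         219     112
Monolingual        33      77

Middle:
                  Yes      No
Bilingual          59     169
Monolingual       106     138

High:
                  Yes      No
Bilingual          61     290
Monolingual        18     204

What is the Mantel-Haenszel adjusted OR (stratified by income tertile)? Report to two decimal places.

1.39

OR_MH = Σ(aᵢdᵢ/nᵢ) / Σ(bᵢcᵢ/nᵢ), where nᵢ is the stratum total.
Stratum 1 (Low): n = 441; a·d/n = 219·77/441 = 38.2381; b·c/n = 112·33/441 = 8.3810
Stratum 2 (Middle): n = 472; a·d/n = 59·138/472 = 17.2500; b·c/n = 169·106/472 = 37.9534
Stratum 3 (High): n = 573; a·d/n = 61·204/573 = 21.7173; b·c/n = 290·18/573 = 9.1099
OR_MH = (38.2381 + 17.2500 + 21.7173) / (8.3810 + 37.9534 + 9.1099) = 77.2054 / 55.4443 = 1.39249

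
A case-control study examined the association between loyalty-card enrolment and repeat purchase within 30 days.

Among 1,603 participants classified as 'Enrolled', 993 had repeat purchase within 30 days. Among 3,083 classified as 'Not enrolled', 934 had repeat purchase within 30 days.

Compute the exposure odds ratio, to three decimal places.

3.745

From the description: a = 993, b = 610, c = 934, d = 2149.
OR = (a·d)/(b·c) = (993 × 2149) / (610 × 934) = 2133957 / 569740 = 3.74549
The odds of repeat purchase within 30 days are about 3.75 times as high in the enrolled group.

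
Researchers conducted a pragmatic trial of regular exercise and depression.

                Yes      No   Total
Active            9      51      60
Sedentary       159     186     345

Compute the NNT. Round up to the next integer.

Risk in treated group = 9/60 = 0.15000; risk in control = 159/345 = 0.46087.
Absolute risk reduction = 0.46087 − 0.15000 = 0.31087
NNT = 1 / ARR = 1 / 0.31087 = 3.217 → round up → 4

4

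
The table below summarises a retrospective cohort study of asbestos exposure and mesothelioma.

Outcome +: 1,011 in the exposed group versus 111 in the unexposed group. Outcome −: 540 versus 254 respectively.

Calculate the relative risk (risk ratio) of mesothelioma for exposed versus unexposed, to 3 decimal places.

2.143

From the description: a = 1011, b = 540, c = 111, d = 254.
Risk in exposed = 1011/1551 = 0.65184; risk in unexposed = 111/365 = 0.30411.
RR = 0.65184 / 0.30411 = 2.14343
The risk among the exposed is 2.14 times that among the unexposed.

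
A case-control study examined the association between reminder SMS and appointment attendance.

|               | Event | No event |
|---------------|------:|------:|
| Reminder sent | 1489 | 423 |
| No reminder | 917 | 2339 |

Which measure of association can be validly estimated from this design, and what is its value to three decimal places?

Cells: a = 1489, b = 423, c = 917, d = 2339.
This is a case-control study: participants were sampled on outcome status, so risks in the source population cannot be estimated directly — relative risk is not valid here. The odds ratio is the appropriate measure.
OR = (a·d)/(b·c) = (1489 × 2339) / (423 × 917) = 3482771 / 387891 = 8.97874

8.979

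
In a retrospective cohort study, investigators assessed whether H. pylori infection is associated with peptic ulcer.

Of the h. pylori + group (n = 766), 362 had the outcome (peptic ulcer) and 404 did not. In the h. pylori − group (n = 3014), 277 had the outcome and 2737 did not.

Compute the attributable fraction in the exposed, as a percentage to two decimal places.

80.55

From the description: a = 362, b = 404, c = 277, d = 2737.
Risk in exposed = 362/766 = 0.47258; risk in unexposed = 277/3014 = 0.09190.
RR = 0.47258/0.09190 = 5.14213
AR% = (RR − 1)/RR × 100 = (5.14213 − 1)/5.14213 × 100 = 80.5528%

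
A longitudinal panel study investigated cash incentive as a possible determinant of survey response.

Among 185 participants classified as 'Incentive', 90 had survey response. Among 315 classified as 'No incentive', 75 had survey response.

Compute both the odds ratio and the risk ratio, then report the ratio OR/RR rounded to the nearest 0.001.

From the description: a = 90, b = 95, c = 75, d = 240.
OR = (90·240)/(95·75) = 21600/7125 = 3.03158
Risk in exposed = 90/185 = 0.48649; risk in unexposed = 75/315 = 0.23810; RR = 2.04324
OR/RR = 3.03158 / 2.04324 = 1.48371
The outcome is not rare, so the OR lies further from 1 than the RR.

1.484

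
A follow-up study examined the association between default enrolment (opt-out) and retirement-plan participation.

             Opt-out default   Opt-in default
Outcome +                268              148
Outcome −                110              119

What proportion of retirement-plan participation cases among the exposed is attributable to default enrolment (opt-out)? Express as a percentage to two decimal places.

21.82

Reading the table with exposure as columns: a = 268 (Opt-out default, case), b = 110 (Opt-out default, non-case), c = 148 (Opt-in default, case), d = 119.
Risk in exposed = 268/378 = 0.70899; risk in unexposed = 148/267 = 0.55431.
RR = 0.70899/0.55431 = 1.27906
AR% = (RR − 1)/RR × 100 = (1.27906 − 1)/1.27906 × 100 = 21.8179%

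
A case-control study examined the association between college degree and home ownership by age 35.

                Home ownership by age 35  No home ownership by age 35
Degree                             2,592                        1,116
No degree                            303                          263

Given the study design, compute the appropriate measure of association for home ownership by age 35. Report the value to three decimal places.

2.016

Cells: a = 2592, b = 1116, c = 303, d = 263.
This is a case-control study: participants were sampled on outcome status, so risks in the source population cannot be estimated directly — relative risk is not valid here. The odds ratio is the appropriate measure.
OR = (a·d)/(b·c) = (2592 × 263) / (1116 × 303) = 681696 / 338148 = 2.01597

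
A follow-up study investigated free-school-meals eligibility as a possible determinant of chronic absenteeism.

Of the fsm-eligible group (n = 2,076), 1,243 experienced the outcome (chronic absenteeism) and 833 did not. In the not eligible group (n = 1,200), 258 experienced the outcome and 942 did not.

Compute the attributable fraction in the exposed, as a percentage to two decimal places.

From the description: a = 1243, b = 833, c = 258, d = 942.
Risk in exposed = 1243/2076 = 0.59875; risk in unexposed = 258/1200 = 0.21500.
RR = 0.59875/0.21500 = 2.78487
AR% = (RR − 1)/RR × 100 = (2.78487 − 1)/2.78487 × 100 = 64.0917%

64.09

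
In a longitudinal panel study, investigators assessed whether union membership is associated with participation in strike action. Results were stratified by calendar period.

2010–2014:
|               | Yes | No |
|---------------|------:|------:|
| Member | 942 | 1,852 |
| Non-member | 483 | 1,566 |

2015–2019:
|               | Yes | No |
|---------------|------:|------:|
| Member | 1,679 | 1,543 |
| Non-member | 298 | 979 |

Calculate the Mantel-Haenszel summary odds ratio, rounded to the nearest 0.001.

2.335

OR_MH = Σ(aᵢdᵢ/nᵢ) / Σ(bᵢcᵢ/nᵢ), where nᵢ is the stratum total.
Stratum 1 (2010–2014): n = 4843; a·d/n = 942·1566/4843 = 304.5988; b·c/n = 1852·483/4843 = 184.7029
Stratum 2 (2015–2019): n = 4499; a·d/n = 1679·979/4499 = 365.3570; b·c/n = 1543·298/4499 = 102.2036
OR_MH = (304.5988 + 365.3570) / (184.7029 + 102.2036) = 669.9558 / 286.9065 = 2.33510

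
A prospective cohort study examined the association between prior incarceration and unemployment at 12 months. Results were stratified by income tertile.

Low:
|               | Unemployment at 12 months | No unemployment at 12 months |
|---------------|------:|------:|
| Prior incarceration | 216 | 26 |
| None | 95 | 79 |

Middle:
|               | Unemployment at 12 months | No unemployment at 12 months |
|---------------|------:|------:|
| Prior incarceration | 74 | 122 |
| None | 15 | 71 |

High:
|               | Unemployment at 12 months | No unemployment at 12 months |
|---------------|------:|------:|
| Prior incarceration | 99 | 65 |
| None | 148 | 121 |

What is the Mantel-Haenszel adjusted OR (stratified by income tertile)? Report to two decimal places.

2.52

OR_MH = Σ(aᵢdᵢ/nᵢ) / Σ(bᵢcᵢ/nᵢ), where nᵢ is the stratum total.
Stratum 1 (Low): n = 416; a·d/n = 216·79/416 = 41.0192; b·c/n = 26·95/416 = 5.9375
Stratum 2 (Middle): n = 282; a·d/n = 74·71/282 = 18.6312; b·c/n = 122·15/282 = 6.4894
Stratum 3 (High): n = 433; a·d/n = 99·121/433 = 27.6651; b·c/n = 65·148/433 = 22.2171
OR_MH = (41.0192 + 18.6312 + 27.6651) / (5.9375 + 6.4894 + 22.2171) = 87.3156 / 34.6440 = 2.52037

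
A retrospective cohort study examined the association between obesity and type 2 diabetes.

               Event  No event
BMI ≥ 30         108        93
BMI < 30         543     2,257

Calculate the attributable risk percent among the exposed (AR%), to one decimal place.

Cells: a = 108, b = 93, c = 543, d = 2257.
Risk in exposed = 108/201 = 0.53731; risk in unexposed = 543/2800 = 0.19393.
RR = 0.53731/0.19393 = 2.77068
AR% = (RR − 1)/RR × 100 = (2.77068 − 1)/2.77068 × 100 = 63.9077%

63.9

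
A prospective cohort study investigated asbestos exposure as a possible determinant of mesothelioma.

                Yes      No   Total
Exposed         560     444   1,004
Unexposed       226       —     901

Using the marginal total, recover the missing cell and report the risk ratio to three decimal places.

The missing cell is in the unexposed row: 901 − 226 = 675.
So a = 560, b = 444, c = 226, d = 675.
RR = [a/(a+b)] / [c/(c+d)] = (560/1004) / (226/901) = 0.55777/0.25083 = 2.22367

2.224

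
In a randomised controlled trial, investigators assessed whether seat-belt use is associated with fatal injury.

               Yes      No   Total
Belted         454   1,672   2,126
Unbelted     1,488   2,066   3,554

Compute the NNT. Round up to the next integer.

Risk in treated group = 454/2126 = 0.21355; risk in control = 1488/3554 = 0.41868.
Absolute risk reduction = 0.41868 − 0.21355 = 0.20514
NNT = 1 / ARR = 1 / 0.20514 = 4.875 → round up → 5

5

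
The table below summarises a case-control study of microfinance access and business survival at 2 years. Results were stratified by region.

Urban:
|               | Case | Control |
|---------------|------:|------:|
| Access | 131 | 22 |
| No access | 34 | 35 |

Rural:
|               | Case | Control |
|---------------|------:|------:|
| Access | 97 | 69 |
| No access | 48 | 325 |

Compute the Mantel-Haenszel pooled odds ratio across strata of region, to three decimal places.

OR_MH = Σ(aᵢdᵢ/nᵢ) / Σ(bᵢcᵢ/nᵢ), where nᵢ is the stratum total.
Stratum 1 (Urban): n = 222; a·d/n = 131·35/222 = 20.6532; b·c/n = 22·34/222 = 3.3694
Stratum 2 (Rural): n = 539; a·d/n = 97·325/539 = 58.4879; b·c/n = 69·48/539 = 6.1447
OR_MH = (20.6532 + 58.4879) / (3.3694 + 6.1447) = 79.1411 / 9.5141 = 8.31831

8.318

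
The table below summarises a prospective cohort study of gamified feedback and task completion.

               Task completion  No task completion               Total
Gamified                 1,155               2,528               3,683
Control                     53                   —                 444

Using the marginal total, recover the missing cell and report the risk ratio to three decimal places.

2.627

The missing cell is in the unexposed row: 444 − 53 = 391.
So a = 1155, b = 2528, c = 53, d = 391.
RR = [a/(a+b)] / [c/(c+d)] = (1155/3683) / (53/444) = 0.31360/0.11937 = 2.62717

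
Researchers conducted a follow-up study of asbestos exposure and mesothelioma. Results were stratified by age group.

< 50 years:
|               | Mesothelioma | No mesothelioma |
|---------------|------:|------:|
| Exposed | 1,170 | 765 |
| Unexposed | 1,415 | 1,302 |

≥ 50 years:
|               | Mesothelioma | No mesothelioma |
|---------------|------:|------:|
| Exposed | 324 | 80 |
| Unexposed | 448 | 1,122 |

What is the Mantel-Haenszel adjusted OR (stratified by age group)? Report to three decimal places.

OR_MH = Σ(aᵢdᵢ/nᵢ) / Σ(bᵢcᵢ/nᵢ), where nᵢ is the stratum total.
Stratum 1 (< 50 years): n = 4652; a·d/n = 1170·1302/4652 = 327.4592; b·c/n = 765·1415/4652 = 232.6902
Stratum 2 (≥ 50 years): n = 1974; a·d/n = 324·1122/1974 = 184.1581; b·c/n = 80·448/1974 = 18.1560
OR_MH = (327.4592 + 184.1581) / (232.6902 + 18.1560) = 511.6172 / 250.8463 = 2.03956

2.040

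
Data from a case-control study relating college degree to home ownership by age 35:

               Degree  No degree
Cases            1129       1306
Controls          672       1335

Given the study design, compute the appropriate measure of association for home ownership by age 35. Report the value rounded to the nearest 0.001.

Reading the table with exposure as columns: a = 1129 (Degree, case), b = 672 (Degree, non-case), c = 1306 (No degree, case), d = 1335.
This is a case-control study: participants were sampled on outcome status, so risks in the source population cannot be estimated directly — relative risk is not valid here. The odds ratio is the appropriate measure.
OR = (a·d)/(b·c) = (1129 × 1335) / (672 × 1306) = 1507215 / 877632 = 1.71737

1.717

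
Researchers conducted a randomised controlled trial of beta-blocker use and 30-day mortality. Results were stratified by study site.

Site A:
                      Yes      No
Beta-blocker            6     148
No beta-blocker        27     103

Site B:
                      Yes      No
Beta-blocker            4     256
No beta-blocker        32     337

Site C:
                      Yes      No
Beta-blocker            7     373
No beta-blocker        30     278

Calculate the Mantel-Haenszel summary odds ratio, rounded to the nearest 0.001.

0.165

OR_MH = Σ(aᵢdᵢ/nᵢ) / Σ(bᵢcᵢ/nᵢ), where nᵢ is the stratum total.
Stratum 1 (Site A): n = 284; a·d/n = 6·103/284 = 2.1761; b·c/n = 148·27/284 = 14.0704
Stratum 2 (Site B): n = 629; a·d/n = 4·337/629 = 2.1431; b·c/n = 256·32/629 = 13.0238
Stratum 3 (Site C): n = 688; a·d/n = 7·278/688 = 2.8285; b·c/n = 373·30/688 = 16.2645
OR_MH = (2.1761 + 2.1431 + 2.8285) / (14.0704 + 13.0238 + 16.2645) = 7.1476 / 43.3588 = 0.16485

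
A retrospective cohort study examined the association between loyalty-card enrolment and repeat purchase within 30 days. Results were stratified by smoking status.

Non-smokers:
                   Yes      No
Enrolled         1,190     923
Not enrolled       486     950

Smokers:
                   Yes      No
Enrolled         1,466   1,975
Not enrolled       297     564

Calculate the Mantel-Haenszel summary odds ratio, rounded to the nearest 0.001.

1.944

OR_MH = Σ(aᵢdᵢ/nᵢ) / Σ(bᵢcᵢ/nᵢ), where nᵢ is the stratum total.
Stratum 1 (Non-smokers): n = 3549; a·d/n = 1190·950/3549 = 318.5404; b·c/n = 923·486/3549 = 126.3956
Stratum 2 (Smokers): n = 4302; a·d/n = 1466·564/4302 = 192.1953; b·c/n = 1975·297/4302 = 136.3494
OR_MH = (318.5404 + 192.1953) / (126.3956 + 136.3494) = 510.7357 / 262.7450 = 1.94385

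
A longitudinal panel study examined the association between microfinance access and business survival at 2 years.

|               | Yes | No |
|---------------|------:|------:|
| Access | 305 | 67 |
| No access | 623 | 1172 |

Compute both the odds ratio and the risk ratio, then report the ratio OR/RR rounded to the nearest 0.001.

Cells: a = 305, b = 67, c = 623, d = 1172.
OR = (305·1172)/(67·623) = 357460/41741 = 8.56376
Risk in exposed = 305/372 = 0.81989; risk in unexposed = 623/1795 = 0.34708; RR = 2.36229
OR/RR = 8.56376 / 2.36229 = 3.62519
The outcome is not rare, so the OR lies further from 1 than the RR.

3.625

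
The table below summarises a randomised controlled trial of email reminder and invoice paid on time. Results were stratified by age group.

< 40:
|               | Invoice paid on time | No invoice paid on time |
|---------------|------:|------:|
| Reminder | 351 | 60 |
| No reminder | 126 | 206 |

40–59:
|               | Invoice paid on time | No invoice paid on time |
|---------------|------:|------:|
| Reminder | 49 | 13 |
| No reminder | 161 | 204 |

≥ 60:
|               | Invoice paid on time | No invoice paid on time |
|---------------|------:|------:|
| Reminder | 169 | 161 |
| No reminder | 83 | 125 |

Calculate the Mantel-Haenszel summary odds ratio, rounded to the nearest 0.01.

4.01

OR_MH = Σ(aᵢdᵢ/nᵢ) / Σ(bᵢcᵢ/nᵢ), where nᵢ is the stratum total.
Stratum 1 (< 40): n = 743; a·d/n = 351·206/743 = 97.3163; b·c/n = 60·126/743 = 10.1750
Stratum 2 (40–59): n = 427; a·d/n = 49·204/427 = 23.4098; b·c/n = 13·161/427 = 4.9016
Stratum 3 (≥ 60): n = 538; a·d/n = 169·125/538 = 39.2658; b·c/n = 161·83/538 = 24.8383
OR_MH = (97.3163 + 23.4098 + 39.2658) / (10.1750 + 4.9016 + 24.8383) = 159.9919 / 39.9149 = 4.00833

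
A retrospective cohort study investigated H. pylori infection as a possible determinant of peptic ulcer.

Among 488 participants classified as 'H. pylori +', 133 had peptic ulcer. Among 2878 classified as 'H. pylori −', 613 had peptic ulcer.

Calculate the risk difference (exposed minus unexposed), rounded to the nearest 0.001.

From the description: a = 133, b = 355, c = 613, d = 2265.
Risk in exposed = 133/488 = 0.272541; risk in unexposed = 613/2878 = 0.212995.
Risk difference = 0.272541 − 0.212995 = 0.059546

0.060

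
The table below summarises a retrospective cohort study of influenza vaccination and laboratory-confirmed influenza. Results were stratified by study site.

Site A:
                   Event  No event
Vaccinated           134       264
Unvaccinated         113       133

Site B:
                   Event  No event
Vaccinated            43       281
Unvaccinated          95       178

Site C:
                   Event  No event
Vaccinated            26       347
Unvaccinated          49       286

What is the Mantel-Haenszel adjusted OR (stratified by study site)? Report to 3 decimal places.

OR_MH = Σ(aᵢdᵢ/nᵢ) / Σ(bᵢcᵢ/nᵢ), where nᵢ is the stratum total.
Stratum 1 (Site A): n = 644; a·d/n = 134·133/644 = 27.6739; b·c/n = 264·113/644 = 46.3230
Stratum 2 (Site B): n = 597; a·d/n = 43·178/597 = 12.8208; b·c/n = 281·95/597 = 44.7152
Stratum 3 (Site C): n = 708; a·d/n = 26·286/708 = 10.5028; b·c/n = 347·49/708 = 24.0155
OR_MH = (27.6739 + 12.8208 + 10.5028) / (46.3230 + 44.7152 + 24.0155) = 50.9975 / 115.0538 = 0.44325

0.443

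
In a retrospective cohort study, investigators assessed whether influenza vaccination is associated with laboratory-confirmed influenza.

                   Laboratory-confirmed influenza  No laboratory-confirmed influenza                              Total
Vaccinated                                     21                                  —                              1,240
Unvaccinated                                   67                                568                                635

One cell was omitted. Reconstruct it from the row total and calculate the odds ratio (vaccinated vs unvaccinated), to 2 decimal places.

The missing cell is in the exposed row: 1240 − 21 = 1219.
So a = 21, b = 1219, c = 67, d = 568.
OR = (a·d)/(b·c) = (21 × 568) / (1219 × 67) = 11928 / 81673 = 0.14605

0.15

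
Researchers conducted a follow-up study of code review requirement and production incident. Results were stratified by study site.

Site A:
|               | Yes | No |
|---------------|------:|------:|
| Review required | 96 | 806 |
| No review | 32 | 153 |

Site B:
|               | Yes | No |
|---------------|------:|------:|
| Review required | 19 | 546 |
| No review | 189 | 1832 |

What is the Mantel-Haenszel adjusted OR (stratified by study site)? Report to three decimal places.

OR_MH = Σ(aᵢdᵢ/nᵢ) / Σ(bᵢcᵢ/nᵢ), where nᵢ is the stratum total.
Stratum 1 (Site A): n = 1087; a·d/n = 96·153/1087 = 13.5124; b·c/n = 806·32/1087 = 23.7277
Stratum 2 (Site B): n = 2586; a·d/n = 19·1832/2586 = 13.4602; b·c/n = 546·189/2586 = 39.9049
OR_MH = (13.5124 + 13.4602) / (23.7277 + 39.9049) = 26.9726 / 63.6326 = 0.42388

0.424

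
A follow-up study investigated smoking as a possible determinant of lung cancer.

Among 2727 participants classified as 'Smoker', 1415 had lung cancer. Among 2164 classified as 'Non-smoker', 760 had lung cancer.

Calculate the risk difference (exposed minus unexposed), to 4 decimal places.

From the description: a = 1415, b = 1312, c = 760, d = 1404.
Risk in exposed = 1415/2727 = 0.518885; risk in unexposed = 760/2164 = 0.351201.
Risk difference = 0.518885 − 0.351201 = 0.167684

0.1677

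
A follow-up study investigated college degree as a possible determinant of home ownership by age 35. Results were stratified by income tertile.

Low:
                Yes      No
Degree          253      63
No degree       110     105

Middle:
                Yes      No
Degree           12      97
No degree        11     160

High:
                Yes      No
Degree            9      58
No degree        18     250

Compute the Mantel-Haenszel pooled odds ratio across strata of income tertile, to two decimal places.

3.18

OR_MH = Σ(aᵢdᵢ/nᵢ) / Σ(bᵢcᵢ/nᵢ), where nᵢ is the stratum total.
Stratum 1 (Low): n = 531; a·d/n = 253·105/531 = 50.0282; b·c/n = 63·110/531 = 13.0508
Stratum 2 (Middle): n = 280; a·d/n = 12·160/280 = 6.8571; b·c/n = 97·11/280 = 3.8107
Stratum 3 (High): n = 335; a·d/n = 9·250/335 = 6.7164; b·c/n = 58·18/335 = 3.1164
OR_MH = (50.0282 + 6.8571 + 6.7164) / (13.0508 + 3.8107 + 3.1164) = 63.6018 / 19.9780 = 3.18360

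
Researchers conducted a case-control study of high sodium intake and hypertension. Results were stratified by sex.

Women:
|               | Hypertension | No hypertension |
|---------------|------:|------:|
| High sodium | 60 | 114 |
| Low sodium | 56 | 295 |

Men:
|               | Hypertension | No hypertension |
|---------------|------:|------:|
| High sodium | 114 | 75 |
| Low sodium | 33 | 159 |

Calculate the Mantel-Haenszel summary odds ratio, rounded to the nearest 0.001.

4.357

OR_MH = Σ(aᵢdᵢ/nᵢ) / Σ(bᵢcᵢ/nᵢ), where nᵢ is the stratum total.
Stratum 1 (Women): n = 525; a·d/n = 60·295/525 = 33.7143; b·c/n = 114·56/525 = 12.1600
Stratum 2 (Men): n = 381; a·d/n = 114·159/381 = 47.5748; b·c/n = 75·33/381 = 6.4961
OR_MH = (33.7143 + 47.5748) / (12.1600 + 6.4961) = 81.2891 / 18.6561 = 4.35725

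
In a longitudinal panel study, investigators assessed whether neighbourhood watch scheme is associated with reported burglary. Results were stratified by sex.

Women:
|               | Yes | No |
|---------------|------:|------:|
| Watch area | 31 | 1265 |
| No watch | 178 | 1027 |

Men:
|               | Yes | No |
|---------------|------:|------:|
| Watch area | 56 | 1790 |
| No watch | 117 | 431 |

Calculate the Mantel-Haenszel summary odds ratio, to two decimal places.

0.13

OR_MH = Σ(aᵢdᵢ/nᵢ) / Σ(bᵢcᵢ/nᵢ), where nᵢ is the stratum total.
Stratum 1 (Women): n = 2501; a·d/n = 31·1027/2501 = 12.7297; b·c/n = 1265·178/2501 = 90.0320
Stratum 2 (Men): n = 2394; a·d/n = 56·431/2394 = 10.0819; b·c/n = 1790·117/2394 = 87.4812
OR_MH = (12.7297 + 10.0819) / (90.0320 + 87.4812) = 22.8116 / 177.5132 = 0.12851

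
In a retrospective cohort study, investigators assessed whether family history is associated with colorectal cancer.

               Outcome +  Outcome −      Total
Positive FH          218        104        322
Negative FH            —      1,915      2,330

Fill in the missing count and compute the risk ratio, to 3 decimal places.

3.801

The missing cell is in the unexposed row: 2330 − 1915 = 415.
So a = 218, b = 104, c = 415, d = 1915.
RR = [a/(a+b)] / [c/(c+d)] = (218/322) / (415/2330) = 0.67702/0.17811 = 3.80109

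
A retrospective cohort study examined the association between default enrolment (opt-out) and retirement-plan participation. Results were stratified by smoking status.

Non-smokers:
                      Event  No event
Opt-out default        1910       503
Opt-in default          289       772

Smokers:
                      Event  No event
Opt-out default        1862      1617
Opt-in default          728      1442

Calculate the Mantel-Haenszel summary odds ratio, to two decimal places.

OR_MH = Σ(aᵢdᵢ/nᵢ) / Σ(bᵢcᵢ/nᵢ), where nᵢ is the stratum total.
Stratum 1 (Non-smokers): n = 3474; a·d/n = 1910·772/3474 = 424.4444; b·c/n = 503·289/3474 = 41.8443
Stratum 2 (Smokers): n = 5649; a·d/n = 1862·1442/5649 = 475.3061; b·c/n = 1617·728/5649 = 208.3866
OR_MH = (424.4444 + 475.3061) / (41.8443 + 208.3866) = 899.7505 / 250.2309 = 3.59568

3.60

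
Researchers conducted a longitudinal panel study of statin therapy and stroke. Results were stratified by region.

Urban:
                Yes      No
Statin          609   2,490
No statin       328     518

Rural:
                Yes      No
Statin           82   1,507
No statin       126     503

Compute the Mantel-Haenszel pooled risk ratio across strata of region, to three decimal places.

0.442

RR_MH = Σ(aᵢ·n₀ᵢ/nᵢ) / Σ(cᵢ·n₁ᵢ/nᵢ), with n₁ᵢ = aᵢ+bᵢ (exposed), n₀ᵢ = cᵢ+dᵢ (unexposed), nᵢ = n₁ᵢ+n₀ᵢ.
Stratum 1 (Urban): n₁ = 3099, n₀ = 846, n = 3945; a·n₀/n = 609·846/3945 = 130.5992; c·n₁/n = 328·3099/3945 = 257.6608
Stratum 2 (Rural): n₁ = 1589, n₀ = 629, n = 2218; a·n₀/n = 82·629/2218 = 23.2543; c·n₁/n = 126·1589/2218 = 90.2678
RR_MH = (130.5992 + 23.2543) / (257.6608 + 90.2678) = 153.8535 / 347.9286 = 0.44220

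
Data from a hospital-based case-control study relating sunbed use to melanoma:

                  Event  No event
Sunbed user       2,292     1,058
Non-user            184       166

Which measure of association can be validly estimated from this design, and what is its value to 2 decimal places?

1.95

Cells: a = 2292, b = 1058, c = 184, d = 166.
This is a hospital-based case-control study: participants were sampled on outcome status, so risks in the source population cannot be estimated directly — relative risk is not valid here. The odds ratio is the appropriate measure.
OR = (a·d)/(b·c) = (2292 × 166) / (1058 × 184) = 380472 / 194672 = 1.95443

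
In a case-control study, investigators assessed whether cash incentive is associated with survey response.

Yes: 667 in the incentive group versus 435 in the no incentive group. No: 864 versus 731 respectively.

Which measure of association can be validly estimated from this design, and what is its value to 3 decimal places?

From the description: a = 667, b = 864, c = 435, d = 731.
This is a case-control study: participants were sampled on outcome status, so risks in the source population cannot be estimated directly — relative risk is not valid here. The odds ratio is the appropriate measure.
OR = (a·d)/(b·c) = (667 × 731) / (864 × 435) = 487577 / 375840 = 1.29730

1.297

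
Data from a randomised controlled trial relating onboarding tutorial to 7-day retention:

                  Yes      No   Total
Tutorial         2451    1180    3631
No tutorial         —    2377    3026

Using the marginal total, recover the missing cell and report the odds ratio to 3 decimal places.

The missing cell is in the unexposed row: 3026 − 2377 = 649.
So a = 2451, b = 1180, c = 649, d = 2377.
OR = (a·d)/(b·c) = (2451 × 2377) / (1180 × 649) = 5826027 / 765820 = 7.60757

7.608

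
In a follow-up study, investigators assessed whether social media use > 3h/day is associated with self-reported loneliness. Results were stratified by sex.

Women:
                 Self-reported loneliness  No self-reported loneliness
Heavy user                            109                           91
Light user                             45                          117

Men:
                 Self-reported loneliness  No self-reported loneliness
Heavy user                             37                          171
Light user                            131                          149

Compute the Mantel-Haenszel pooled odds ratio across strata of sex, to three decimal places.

0.813

OR_MH = Σ(aᵢdᵢ/nᵢ) / Σ(bᵢcᵢ/nᵢ), where nᵢ is the stratum total.
Stratum 1 (Women): n = 362; a·d/n = 109·117/362 = 35.2293; b·c/n = 91·45/362 = 11.3122
Stratum 2 (Men): n = 488; a·d/n = 37·149/488 = 11.2971; b·c/n = 171·131/488 = 45.9037
OR_MH = (35.2293 + 11.2971) / (11.3122 + 45.9037) = 46.5264 / 57.2158 = 0.81317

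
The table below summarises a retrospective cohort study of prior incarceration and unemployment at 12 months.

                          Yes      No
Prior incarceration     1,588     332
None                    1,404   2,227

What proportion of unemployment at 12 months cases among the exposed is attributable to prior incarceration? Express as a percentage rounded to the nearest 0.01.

53.25

Cells: a = 1588, b = 332, c = 1404, d = 2227.
Risk in exposed = 1588/1920 = 0.82708; risk in unexposed = 1404/3631 = 0.38667.
RR = 0.82708/0.38667 = 2.13899
AR% = (RR − 1)/RR × 100 = (2.13899 − 1)/2.13899 × 100 = 53.2489%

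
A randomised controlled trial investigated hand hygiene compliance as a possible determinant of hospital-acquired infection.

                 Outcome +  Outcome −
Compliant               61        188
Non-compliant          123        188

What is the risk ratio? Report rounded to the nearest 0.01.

0.62

Cells: a = 61, b = 188, c = 123, d = 188.
Risk in exposed = 61/249 = 0.24498; risk in unexposed = 123/311 = 0.39550.
RR = 0.24498 / 0.39550 = 0.61942
The risk is 38% lower among the exposed than among the unexposed.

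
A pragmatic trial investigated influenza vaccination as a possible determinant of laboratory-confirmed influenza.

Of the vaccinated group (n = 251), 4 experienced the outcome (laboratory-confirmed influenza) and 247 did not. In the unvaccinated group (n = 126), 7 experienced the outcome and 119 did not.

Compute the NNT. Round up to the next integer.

Risk in treated group = 4/251 = 0.01594; risk in control = 7/126 = 0.05556.
Absolute risk reduction = 0.05556 − 0.01594 = 0.03962
NNT = 1 / ARR = 1 / 0.03962 = 25.240 → round up → 26

26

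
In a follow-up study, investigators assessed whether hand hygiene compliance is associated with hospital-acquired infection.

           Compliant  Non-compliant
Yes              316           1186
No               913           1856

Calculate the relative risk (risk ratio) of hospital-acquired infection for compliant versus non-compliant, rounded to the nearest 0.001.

Reading the table with exposure as columns: a = 316 (Compliant, case), b = 913 (Compliant, non-case), c = 1186 (Non-compliant, case), d = 1856.
Risk in exposed = 316/1229 = 0.25712; risk in unexposed = 1186/3042 = 0.38988.
RR = 0.25712 / 0.38988 = 0.65949
The risk is 34% lower among the exposed than among the unexposed.

0.659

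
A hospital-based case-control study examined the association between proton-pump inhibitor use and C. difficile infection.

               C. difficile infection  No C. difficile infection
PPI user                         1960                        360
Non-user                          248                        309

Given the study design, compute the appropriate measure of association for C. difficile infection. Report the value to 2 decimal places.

6.78

Cells: a = 1960, b = 360, c = 248, d = 309.
This is a hospital-based case-control study: participants were sampled on outcome status, so risks in the source population cannot be estimated directly — relative risk is not valid here. The odds ratio is the appropriate measure.
OR = (a·d)/(b·c) = (1960 × 309) / (360 × 248) = 605640 / 89280 = 6.78360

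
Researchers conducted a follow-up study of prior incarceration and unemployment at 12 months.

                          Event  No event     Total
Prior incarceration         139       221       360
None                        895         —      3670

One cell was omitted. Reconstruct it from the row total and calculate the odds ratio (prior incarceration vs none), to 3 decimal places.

The missing cell is in the unexposed row: 3670 − 895 = 2775.
So a = 139, b = 221, c = 895, d = 2775.
OR = (a·d)/(b·c) = (139 × 2775) / (221 × 895) = 385725 / 197795 = 1.95013

1.950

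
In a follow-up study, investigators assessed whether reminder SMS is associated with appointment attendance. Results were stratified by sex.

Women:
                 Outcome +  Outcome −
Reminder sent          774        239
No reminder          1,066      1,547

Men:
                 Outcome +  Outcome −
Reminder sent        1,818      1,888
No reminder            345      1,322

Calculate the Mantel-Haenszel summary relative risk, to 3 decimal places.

2.094

RR_MH = Σ(aᵢ·n₀ᵢ/nᵢ) / Σ(cᵢ·n₁ᵢ/nᵢ), with n₁ᵢ = aᵢ+bᵢ (exposed), n₀ᵢ = cᵢ+dᵢ (unexposed), nᵢ = n₁ᵢ+n₀ᵢ.
Stratum 1 (Women): n₁ = 1013, n₀ = 2613, n = 3626; a·n₀/n = 774·2613/3626 = 557.7667; c·n₁/n = 1066·1013/3626 = 297.8097
Stratum 2 (Men): n₁ = 3706, n₀ = 1667, n = 5373; a·n₀/n = 1818·1667/5373 = 564.0436; c·n₁/n = 345·3706/5373 = 237.9620
RR_MH = (557.7667 + 564.0436) / (297.8097 + 237.9620) = 1121.8102 / 535.7717 = 2.09382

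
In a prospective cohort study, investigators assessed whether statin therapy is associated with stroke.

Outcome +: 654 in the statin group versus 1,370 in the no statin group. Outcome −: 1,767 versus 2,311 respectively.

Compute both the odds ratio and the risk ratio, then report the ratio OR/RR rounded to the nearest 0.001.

0.860

From the description: a = 654, b = 1767, c = 1370, d = 2311.
OR = (654·2311)/(1767·1370) = 1511394/2420790 = 0.62434
Risk in exposed = 654/2421 = 0.27014; risk in unexposed = 1370/3681 = 0.37218; RR = 0.72582
OR/RR = 0.62434 / 0.72582 = 0.86019
The outcome is not rare, so the OR lies further from 1 than the RR.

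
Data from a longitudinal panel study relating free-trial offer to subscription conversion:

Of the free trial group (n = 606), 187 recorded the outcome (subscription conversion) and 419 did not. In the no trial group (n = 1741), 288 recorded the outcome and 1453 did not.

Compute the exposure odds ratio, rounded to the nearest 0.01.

2.25

From the description: a = 187, b = 419, c = 288, d = 1453.
OR = (a·d)/(b·c) = (187 × 1453) / (419 × 288) = 271711 / 120672 = 2.25165
The odds of subscription conversion are about 2.25 times as high in the free trial group.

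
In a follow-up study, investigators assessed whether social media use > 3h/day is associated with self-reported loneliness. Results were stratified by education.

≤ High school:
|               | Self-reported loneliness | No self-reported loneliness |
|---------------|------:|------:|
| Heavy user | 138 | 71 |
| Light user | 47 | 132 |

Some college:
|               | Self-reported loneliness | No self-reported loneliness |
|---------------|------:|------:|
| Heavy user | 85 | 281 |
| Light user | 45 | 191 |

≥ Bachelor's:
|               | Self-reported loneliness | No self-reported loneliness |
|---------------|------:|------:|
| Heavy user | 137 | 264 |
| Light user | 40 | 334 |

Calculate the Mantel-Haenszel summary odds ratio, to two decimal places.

OR_MH = Σ(aᵢdᵢ/nᵢ) / Σ(bᵢcᵢ/nᵢ), where nᵢ is the stratum total.
Stratum 1 (≤ High school): n = 388; a·d/n = 138·132/388 = 46.9485; b·c/n = 71·47/388 = 8.6005
Stratum 2 (Some college): n = 602; a·d/n = 85·191/602 = 26.9684; b·c/n = 281·45/602 = 21.0050
Stratum 3 (≥ Bachelor's): n = 775; a·d/n = 137·334/775 = 59.0426; b·c/n = 264·40/775 = 13.6258
OR_MH = (46.9485 + 26.9684 + 59.0426) / (8.6005 + 21.0050 + 13.6258) = 132.9595 / 43.2313 = 3.07554

3.08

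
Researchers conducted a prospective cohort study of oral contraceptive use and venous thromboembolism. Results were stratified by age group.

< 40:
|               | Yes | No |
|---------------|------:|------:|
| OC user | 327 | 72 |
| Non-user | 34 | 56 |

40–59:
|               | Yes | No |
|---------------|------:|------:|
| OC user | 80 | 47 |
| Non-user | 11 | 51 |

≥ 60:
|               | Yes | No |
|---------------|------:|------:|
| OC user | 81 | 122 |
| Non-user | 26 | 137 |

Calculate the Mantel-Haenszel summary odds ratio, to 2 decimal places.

5.45

OR_MH = Σ(aᵢdᵢ/nᵢ) / Σ(bᵢcᵢ/nᵢ), where nᵢ is the stratum total.
Stratum 1 (< 40): n = 489; a·d/n = 327·56/489 = 37.4479; b·c/n = 72·34/489 = 5.0061
Stratum 2 (40–59): n = 189; a·d/n = 80·51/189 = 21.5873; b·c/n = 47·11/189 = 2.7354
Stratum 3 (≥ 60): n = 366; a·d/n = 81·137/366 = 30.3197; b·c/n = 122·26/366 = 8.6667
OR_MH = (37.4479 + 21.5873 + 30.3197) / (5.0061 + 2.7354 + 8.6667) = 89.3548 / 16.4083 = 5.44573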